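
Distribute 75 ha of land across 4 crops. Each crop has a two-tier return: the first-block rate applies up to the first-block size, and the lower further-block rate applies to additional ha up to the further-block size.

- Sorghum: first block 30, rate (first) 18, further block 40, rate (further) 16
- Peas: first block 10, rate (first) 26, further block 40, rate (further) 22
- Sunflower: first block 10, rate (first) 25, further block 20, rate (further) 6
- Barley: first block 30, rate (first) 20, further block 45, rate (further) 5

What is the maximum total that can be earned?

1690

Rank every tier by rate: Peas/tier1 26 > Sunflower/tier1 25 > Peas/tier2 22 > Barley/tier1 20 > Sorghum/tier1 18 > Sorghum/tier2 16 > Sunflower/tier2 6 > Barley/tier2 5.
Peas/tier1 (26): +10 → 65 left.
Sunflower tier1 at 25: fill all 10 → 55 left.
Fill Peas tier2 block (40 at 22) → 15 left.
Barley tier1 at 20: only 15 left, fill 15.
Total = 26×10 + 25×10 + 22×40 + 20×15 = 1690.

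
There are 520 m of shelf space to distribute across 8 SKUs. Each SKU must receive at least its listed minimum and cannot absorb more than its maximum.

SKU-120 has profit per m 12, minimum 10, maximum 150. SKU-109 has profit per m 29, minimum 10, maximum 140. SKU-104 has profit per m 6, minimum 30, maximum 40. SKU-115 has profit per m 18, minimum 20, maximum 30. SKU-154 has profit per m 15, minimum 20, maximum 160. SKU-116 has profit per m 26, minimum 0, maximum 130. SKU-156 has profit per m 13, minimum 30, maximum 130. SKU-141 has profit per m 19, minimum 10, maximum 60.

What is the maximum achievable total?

Meeting every minimum uses 10+10+30+20+20+0+30+10 = 130 m, leaving 390.
Order the SKUs by profit per m: SKU-109 29 > SKU-116 26 > SKU-141 19 > SKU-115 18 > SKU-154 15 > SKU-156 13 > SKU-120 12 > SKU-104 6.
Give SKU-109 130 more to hit its cap of 140 ; 260 left.
SKU-116: +130 to 130 (cap) ; 130 left.
SKU-141: +50 to 60 (cap) ; 80 left.
SKU-115: +10 to 30 (cap) ; 70 left.
Only 70 left; SKU-154 takes them to reach 90.
Total = 12×10 + 29×140 + 6×30 + 18×30 + 15×90 + 26×130 + 13×30 + 19×60 = 11160.

11160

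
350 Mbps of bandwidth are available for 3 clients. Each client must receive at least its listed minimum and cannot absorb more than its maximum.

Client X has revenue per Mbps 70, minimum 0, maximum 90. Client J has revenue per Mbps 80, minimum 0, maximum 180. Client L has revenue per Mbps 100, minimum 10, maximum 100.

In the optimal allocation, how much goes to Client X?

Meeting every minimum uses 0+0+10 = 10 Mbps, leaving 340.
Rank by revenue per Mbps: Client L 100 > Client J 80 > Client X 70.
Client L takes 90 more to reach its cap of 100 — 250 left.
Client J: +180 to 180 (cap) — 70 left.
Client X: +70 (room for 90) → 70. Pool exhausted.

70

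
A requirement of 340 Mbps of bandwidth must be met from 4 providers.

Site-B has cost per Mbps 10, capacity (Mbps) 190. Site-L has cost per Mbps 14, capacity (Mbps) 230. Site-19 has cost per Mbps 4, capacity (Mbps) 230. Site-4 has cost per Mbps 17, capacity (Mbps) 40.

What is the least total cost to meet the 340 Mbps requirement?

2020

Cheapest first:
Take 230 from Site-19 at 4 — need 110 more.
Site-B at 10: take 110 of its 190 — requirement met.
Site-L, Site-4: unused.
Cost = 230×4 + 110×10 = 2020.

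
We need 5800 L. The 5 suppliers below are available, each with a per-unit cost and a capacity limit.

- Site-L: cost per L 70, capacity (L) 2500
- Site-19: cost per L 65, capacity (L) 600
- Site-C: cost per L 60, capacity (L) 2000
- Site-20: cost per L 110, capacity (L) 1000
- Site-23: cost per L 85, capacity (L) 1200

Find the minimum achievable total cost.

393500

Fill from the cheapest supplier first.
Site-C at 60: take all 2000 L → 3800 still needed.
Take 600 from Site-19 at 65 → need 3200 more.
Site-L (70): use full 2500 → 700 L to go.
Take 700 from Site-23 at 85 to finish.
Site-20: unused.
Cost = 2000×60 + 600×65 + 2500×70 + 700×85 = 393500.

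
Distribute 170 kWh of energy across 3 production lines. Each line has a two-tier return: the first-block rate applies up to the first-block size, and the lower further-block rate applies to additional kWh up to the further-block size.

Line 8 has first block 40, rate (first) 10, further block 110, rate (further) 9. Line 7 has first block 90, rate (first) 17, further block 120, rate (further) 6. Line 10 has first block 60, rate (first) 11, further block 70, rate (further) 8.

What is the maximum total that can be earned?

Order all 6 blocks by rate: Line 7/T1 17 > Line 10/T1 11 > Line 8/T1 10 > Line 8/T2 9 > Line 10/T2 8 > Line 7/T2 6.
Line 7/T1 (17): +90 ; 80 left.
Line 10 T1 at 11: fill all 60 ; 20 left.
Line 8/T1: +20 of 40 at 10; pool empty.
Total = 17×90 + 11×60 + 10×20 = 2390.

2390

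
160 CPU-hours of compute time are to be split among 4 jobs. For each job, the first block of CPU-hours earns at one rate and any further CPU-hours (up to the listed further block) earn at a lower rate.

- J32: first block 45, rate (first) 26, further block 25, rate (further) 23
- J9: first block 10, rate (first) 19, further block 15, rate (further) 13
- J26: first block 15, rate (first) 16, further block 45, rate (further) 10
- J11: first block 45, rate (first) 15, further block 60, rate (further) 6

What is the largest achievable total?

3095

Rank every tier by rate: J32/tier1 26 > J32/tier2 23 > J9/tier1 19 > J26/tier1 16 > J11/tier1 15 > J9/tier2 13 > J26/tier2 10 > J11/tier2 6.
J32/tier1 (26): +45 → 115 left.
Fill J32 tier2 block (25 at 23) → 90 left.
J9/tier1 (19): +10 → 80 left.
Fill J26 tier1 block (15 at 16) → 65 left.
J11/tier1 (15): +45 → 20 left.
J9/tier2 (13): +15 → 5 left.
J26/tier2: +5 of 45 at 10; pool empty.
Total = 26×45 + 23×25 + 19×10 + 16×15 + 15×45 + 13×15 + 10×5 = 3095.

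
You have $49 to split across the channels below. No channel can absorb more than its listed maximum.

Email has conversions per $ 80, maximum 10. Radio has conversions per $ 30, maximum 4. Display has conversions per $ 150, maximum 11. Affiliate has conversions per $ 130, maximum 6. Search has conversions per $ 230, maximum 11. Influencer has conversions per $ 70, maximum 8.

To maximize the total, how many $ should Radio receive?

3

Rank by conversions per $: Search 230 > Display 150 > Affiliate 130 > Email 80 > Influencer 70 > Radio 30.
Search: +11 to 11 (cap) ; 38 left.
Give Display 11 to hit its cap of 11 ; 27 left.
Give Affiliate 6 to hit its cap of 6 ; 21 left.
Email takes 10 to reach its cap of 10 ; 11 left.
Give Influencer 8 to hit its cap of 8 ; 3 left.
Radio: +3 (room for 4) → 3. Pool exhausted.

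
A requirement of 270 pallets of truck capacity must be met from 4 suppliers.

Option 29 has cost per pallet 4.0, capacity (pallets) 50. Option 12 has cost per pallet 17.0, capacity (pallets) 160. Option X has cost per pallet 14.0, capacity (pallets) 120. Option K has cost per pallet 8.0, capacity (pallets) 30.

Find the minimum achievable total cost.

Fill from the cheapest supplier first.
Option 29 (4.0): use full 50 — 220 pallets to go.
Option K at 8.0: take all 30 pallets — 190 still needed.
Option X (14.0): use full 120 — 70 pallets to go.
Option 12 (17.0): take the remaining 70 — done.
Cost = 50×4.0 + 30×8.0 + 120×14.0 + 70×17.0 = 3310.

3310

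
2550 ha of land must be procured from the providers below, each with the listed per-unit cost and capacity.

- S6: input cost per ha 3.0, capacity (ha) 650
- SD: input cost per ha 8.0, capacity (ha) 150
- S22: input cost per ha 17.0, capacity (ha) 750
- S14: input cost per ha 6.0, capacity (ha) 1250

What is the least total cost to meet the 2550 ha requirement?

19150

Use providers in increasing cost order.
S6 at 3.0: take all 650 ha → 1900 still needed.
S14 at 6.0: take all 1250 ha → 650 still needed.
Take 150 from SD at 8.0 → need 500 more.
S22 at 17.0: take 500 of its 750 → requirement met.
Cost = 650×3.0 + 1250×6.0 + 150×8.0 + 500×17.0 = 19150.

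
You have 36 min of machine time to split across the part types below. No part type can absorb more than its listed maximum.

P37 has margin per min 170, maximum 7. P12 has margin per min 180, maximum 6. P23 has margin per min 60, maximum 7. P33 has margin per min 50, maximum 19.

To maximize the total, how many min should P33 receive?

Highest margin per min first: P12 180 > P37 170 > P23 60 > P33 50.
P12: +6 to 6 (cap) ; 30 left.
Give P37 7 to hit its cap of 7 ; 23 left.
Give P23 7 to hit its cap of 7 ; 16 left.
P33 has room for 19 but only 16 remain, so it gets 16.

16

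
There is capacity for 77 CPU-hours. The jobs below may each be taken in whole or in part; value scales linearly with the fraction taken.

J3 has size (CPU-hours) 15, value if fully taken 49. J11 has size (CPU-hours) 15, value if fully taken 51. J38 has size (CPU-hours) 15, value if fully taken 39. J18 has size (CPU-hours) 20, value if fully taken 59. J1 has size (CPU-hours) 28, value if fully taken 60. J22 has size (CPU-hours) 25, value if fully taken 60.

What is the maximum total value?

Best value per unit of size first: J11 51/15≈3.4, J3 49/15≈3.27, J18 59/20≈2.95, J38 39/15≈2.6, J22 60/25≈2.4, J1 60/28≈2.14.
All 15 CPU-hours of J11 fit (value 51) — 62 remain.
J3: take in full, 15 CPU-hours for value 49 — 47 left.
Take all of J18 (20 CPU-hours, value 59) — 27 CPU-hours left.
J38: take in full, 15 CPU-hours for value 39 — 12 left.
Only 12 CPU-hours remain; take 12/25 of J22 for value 60×12/25 = 28.8.
Total value = 226.8.

226.8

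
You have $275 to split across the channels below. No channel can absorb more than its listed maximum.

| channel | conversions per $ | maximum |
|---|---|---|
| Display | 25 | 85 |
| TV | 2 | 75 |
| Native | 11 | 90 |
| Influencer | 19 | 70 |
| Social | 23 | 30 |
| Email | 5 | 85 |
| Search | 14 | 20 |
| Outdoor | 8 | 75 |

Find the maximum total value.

Highest conversions per $ first: Display 25 > Social 23 > Influencer 19 > Search 14 > Native 11 > Outdoor 8 > Email 5 > TV 2.
Display: +85 to 85 (cap) ; 190 left.
Social: +30 to 30 (cap) ; 160 left.
Influencer takes 70 to reach its cap of 70 ; 90 left.
Search takes 20 to reach its cap of 20 ; 70 left.
Only 70 left; Native takes them to reach 70.
Total = 25×85 + 11×70 + 19×70 + 23×30 + 14×20 = 5195.

5195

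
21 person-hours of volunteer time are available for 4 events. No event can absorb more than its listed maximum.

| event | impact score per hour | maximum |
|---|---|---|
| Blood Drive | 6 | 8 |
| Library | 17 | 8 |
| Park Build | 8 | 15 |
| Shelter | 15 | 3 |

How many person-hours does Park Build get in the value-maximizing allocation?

Highest impact score per hour first: Library 17 > Shelter 15 > Park Build 8 > Blood Drive 6.
Give Library 8 to hit its cap of 8 → 13 left.
Shelter takes 3 to reach its cap of 3 → 10 left.
Park Build: +10 (room for 15) → 10. Pool exhausted.

10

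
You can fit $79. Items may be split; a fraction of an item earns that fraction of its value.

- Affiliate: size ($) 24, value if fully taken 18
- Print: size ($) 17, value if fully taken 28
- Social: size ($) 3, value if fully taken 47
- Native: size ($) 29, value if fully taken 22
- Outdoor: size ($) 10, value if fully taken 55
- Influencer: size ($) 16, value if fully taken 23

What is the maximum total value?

Best value per unit of size first: Social 47/3≈15.7, Outdoor 55/10≈5.5, Print 28/17≈1.65, Influencer 23/16≈1.44, Native 22/29≈0.759, Affiliate 18/24≈0.75.
All 3 $ of Social fit (value 47) → 76 remain.
Take all of Outdoor (10 $, value 55) → 66 $ left.
Take all of Print (17 $, value 28) → 49 $ left.
Take all of Influencer (16 $, value 23) → 33 $ left.
Take all of Native (29 $, value 22) → 4 $ left.
Only 4 $ remain; take 4/24 of Affiliate for value 18×4/24 = 3.
Total value = 178.

178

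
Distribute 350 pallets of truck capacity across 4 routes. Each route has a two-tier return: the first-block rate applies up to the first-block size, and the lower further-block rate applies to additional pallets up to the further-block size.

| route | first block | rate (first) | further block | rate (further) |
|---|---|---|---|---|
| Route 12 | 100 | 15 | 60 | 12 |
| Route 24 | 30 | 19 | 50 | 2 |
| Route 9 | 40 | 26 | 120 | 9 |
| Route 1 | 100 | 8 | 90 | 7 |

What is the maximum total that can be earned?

Rank every tier by rate: Route 9/first 26 > Route 24/first 19 > Route 12/first 15 > Route 12/second 12 > Route 9/second 9 > Route 1/first 8 > Route 1/second 7 > Route 24/second 2.
Route 9/first (26): +40 → 310 left.
Fill Route 24 first block (30 at 19) → 280 left.
Fill Route 12 first block (100 at 15) → 180 left.
Route 12/second (12): +60 → 120 left.
Fill Route 9 second block (120 at 9) → 0 left.
Total = 26×40 + 19×30 + 15×100 + 12×60 + 9×120 = 4910.

4910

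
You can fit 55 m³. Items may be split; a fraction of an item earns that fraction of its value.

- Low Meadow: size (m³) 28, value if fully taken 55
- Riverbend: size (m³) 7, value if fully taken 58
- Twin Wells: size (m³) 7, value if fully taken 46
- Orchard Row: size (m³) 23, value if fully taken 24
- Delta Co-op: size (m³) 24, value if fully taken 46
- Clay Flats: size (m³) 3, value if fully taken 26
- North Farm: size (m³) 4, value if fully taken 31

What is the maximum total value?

227.5

Rank by value-to-size ratio: Clay Flats 26/3≈8.67, Riverbend 58/7≈8.29, North Farm 31/4≈7.75, Twin Wells 46/7≈6.57, Low Meadow 55/28≈1.96, Delta Co-op 46/24≈1.92, Orchard Row 24/23≈1.04.
Take all of Clay Flats (3 m³, value 26) — 52 m³ left.
Take all of Riverbend (7 m³, value 58) — 45 m³ left.
All 4 m³ of North Farm fit (value 31) — 41 remain.
Take all of Twin Wells (7 m³, value 46) — 34 m³ left.
All 28 m³ of Low Meadow fit (value 55) — 6 remain.
Only 6 m³ remain; take 6/24 of Delta Co-op for value 46×6/24 = 11.5.
Total value = 227.5.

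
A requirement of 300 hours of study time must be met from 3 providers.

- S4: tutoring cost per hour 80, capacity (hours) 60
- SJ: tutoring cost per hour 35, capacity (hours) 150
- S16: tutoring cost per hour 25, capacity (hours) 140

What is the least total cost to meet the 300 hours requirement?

Cheapest first:
S16 (25): use full 140 — 160 hours to go.
SJ at 35: take all 150 hours — 10 still needed.
Take 10 from S4 at 80 to finish.
Cost = 140×25 + 150×35 + 10×80 = 9550.

9550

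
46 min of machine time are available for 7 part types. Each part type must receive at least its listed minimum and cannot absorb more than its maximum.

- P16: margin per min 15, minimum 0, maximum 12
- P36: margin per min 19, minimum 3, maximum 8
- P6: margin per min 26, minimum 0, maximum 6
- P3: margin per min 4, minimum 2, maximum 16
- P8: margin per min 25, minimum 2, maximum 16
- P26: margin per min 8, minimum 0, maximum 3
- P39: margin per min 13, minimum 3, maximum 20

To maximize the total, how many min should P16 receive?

11

Meeting every minimum uses 0+3+0+2+2+0+3 = 10 min, leaving 36.
Rank by margin per min: P6 26 > P8 25 > P36 19 > P16 15 > P39 13 > P26 8 > P3 4.
P6 takes 6 more to reach its cap of 6 — 30 left.
P8: +14 to 16 (cap) — 16 left.
P36: +5 to 8 (cap) — 11 left.
P16 has room for 12 more but only 11 remain, so it gets 11.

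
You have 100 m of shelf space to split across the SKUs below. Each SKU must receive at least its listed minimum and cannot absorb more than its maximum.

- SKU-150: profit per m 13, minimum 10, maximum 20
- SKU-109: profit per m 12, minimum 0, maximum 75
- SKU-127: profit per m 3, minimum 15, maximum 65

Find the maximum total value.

1085

Meeting every minimum uses 10+0+15 = 25 m, leaving 75.
Highest profit per m first: SKU-150 13 > SKU-109 12 > SKU-127 3.
Give SKU-150 10 more to hit its cap of 20 → 65 left.
SKU-109: +65 (room for 75) → 65. Pool exhausted.
Total = 13×20 + 12×65 + 3×15 = 1085.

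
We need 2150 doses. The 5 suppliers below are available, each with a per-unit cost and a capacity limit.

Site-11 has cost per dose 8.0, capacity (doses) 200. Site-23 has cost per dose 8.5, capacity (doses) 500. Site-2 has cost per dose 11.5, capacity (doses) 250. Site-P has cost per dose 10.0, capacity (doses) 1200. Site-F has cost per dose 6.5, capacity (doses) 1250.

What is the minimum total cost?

15975

Cheapest first:
Take 1250 from Site-F at 6.5 → need 900 more.
Take 200 from Site-11 at 8.0 → need 700 more.
Site-23 (8.5): use full 500 → 200 doses to go.
Site-P at 10.0: take 200 of its 1200 → requirement met.
Site-2: unused.
Cost = 1250×6.5 + 200×8.0 + 500×8.5 + 200×10.0 = 15975.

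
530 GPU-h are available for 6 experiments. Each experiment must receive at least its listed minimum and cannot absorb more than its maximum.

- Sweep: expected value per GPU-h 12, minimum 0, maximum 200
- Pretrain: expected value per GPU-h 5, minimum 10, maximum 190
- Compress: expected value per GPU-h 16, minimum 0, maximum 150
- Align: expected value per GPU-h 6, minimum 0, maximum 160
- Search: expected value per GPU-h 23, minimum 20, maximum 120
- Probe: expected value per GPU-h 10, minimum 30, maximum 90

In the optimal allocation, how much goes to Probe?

50

Meeting every minimum uses 0+10+0+0+20+30 = 60 GPU-h, leaving 470.
Rank by expected value per GPU-h: Search 23 > Compress 16 > Sweep 12 > Probe 10 > Align 6 > Pretrain 5.
Search: +100 to 120 (cap) ; 370 left.
Compress: +150 to 150 (cap) ; 220 left.
Give Sweep 200 more to hit its cap of 200 ; 20 left.
Probe has room for 60 more but only 20 remain, so it gets 50.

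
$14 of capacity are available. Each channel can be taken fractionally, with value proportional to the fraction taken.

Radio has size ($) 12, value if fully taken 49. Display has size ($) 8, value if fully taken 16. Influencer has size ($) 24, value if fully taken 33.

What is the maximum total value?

Best value per unit of size first: Radio 49/12≈4.08, Display 16/8≈2, Influencer 33/24≈1.38.
All 12 $ of Radio fit (value 49) ; 2 remain.
Only 2 $ remain; take 2/8 of Display for value 16×2/8 = 4.
Total value = 53.

53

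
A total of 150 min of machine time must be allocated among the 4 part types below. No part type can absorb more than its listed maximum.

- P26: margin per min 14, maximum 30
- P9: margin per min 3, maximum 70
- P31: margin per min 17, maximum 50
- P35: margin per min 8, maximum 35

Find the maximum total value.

1655

Highest margin per min first: P31 17 > P26 14 > P35 8 > P9 3.
P31: +50 to 50 (cap) — 100 left.
P26 takes 30 to reach its cap of 30 — 70 left.
P35 takes 35 to reach its cap of 35 — 35 left.
P9: +35 (room for 70) → 35. Pool exhausted.
Total = 14×30 + 3×35 + 17×50 + 8×35 = 1655.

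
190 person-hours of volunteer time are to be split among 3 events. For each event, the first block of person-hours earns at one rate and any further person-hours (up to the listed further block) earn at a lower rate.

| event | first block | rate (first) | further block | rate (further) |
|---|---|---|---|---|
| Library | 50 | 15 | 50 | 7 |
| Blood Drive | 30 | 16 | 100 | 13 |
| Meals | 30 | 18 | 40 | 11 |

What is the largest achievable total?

Rank every tier by rate: Meals/T1 18 > Blood Drive/T1 16 > Library/T1 15 > Blood Drive/T2 13 > Meals/T2 11 > Library/T2 7.
Meals T1 at 18: fill all 30 ; 160 left.
Fill Blood Drive T1 block (30 at 16) ; 130 left.
Fill Library T1 block (50 at 15) ; 80 left.
Blood Drive T2 at 13: only 80 left, fill 80.
Total = 18×30 + 16×30 + 15×50 + 13×80 = 2810.

2810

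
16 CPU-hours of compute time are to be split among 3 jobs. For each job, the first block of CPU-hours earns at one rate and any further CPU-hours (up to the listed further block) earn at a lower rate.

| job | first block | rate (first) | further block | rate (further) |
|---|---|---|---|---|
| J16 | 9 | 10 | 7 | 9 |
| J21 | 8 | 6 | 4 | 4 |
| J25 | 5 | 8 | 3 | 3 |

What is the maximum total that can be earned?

Order all 6 blocks by rate: J16/first 10 > J16/second 9 > J25/first 8 > J21/first 6 > J21/second 4 > J25/second 3.
J16 first at 10: fill all 9 — 7 left.
J16/second (9): +7 — 0 left.
Total = 10×9 + 9×7 = 153.

153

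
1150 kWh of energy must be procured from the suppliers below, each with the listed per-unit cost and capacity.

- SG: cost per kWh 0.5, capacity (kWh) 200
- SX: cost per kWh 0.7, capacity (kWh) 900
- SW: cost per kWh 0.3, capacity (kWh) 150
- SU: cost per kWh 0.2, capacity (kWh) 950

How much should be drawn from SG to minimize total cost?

50

Use suppliers in increasing cost order.
SU at 0.2: take all 950 kWh ; 200 still needed.
SW (0.3): use full 150 ; 50 kWh to go.
SG at 0.5: take 50 of its 200 ; requirement met.
SX: unused.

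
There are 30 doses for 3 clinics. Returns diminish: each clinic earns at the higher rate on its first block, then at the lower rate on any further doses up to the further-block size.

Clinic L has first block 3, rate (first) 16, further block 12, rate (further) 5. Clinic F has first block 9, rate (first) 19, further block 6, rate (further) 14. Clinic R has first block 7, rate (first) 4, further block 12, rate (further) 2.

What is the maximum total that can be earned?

Rank every tier by rate: Clinic F/first 19 > Clinic L/first 16 > Clinic F/second 14 > Clinic L/second 5 > Clinic R/first 4 > Clinic R/second 2.
Fill Clinic F first block (9 at 19) → 21 left.
Clinic L/first (16): +3 → 18 left.
Fill Clinic F second block (6 at 14) → 12 left.
Fill Clinic L second block (12 at 5) → 0 left.
Total = 19×9 + 16×3 + 14×6 + 5×12 = 363.

363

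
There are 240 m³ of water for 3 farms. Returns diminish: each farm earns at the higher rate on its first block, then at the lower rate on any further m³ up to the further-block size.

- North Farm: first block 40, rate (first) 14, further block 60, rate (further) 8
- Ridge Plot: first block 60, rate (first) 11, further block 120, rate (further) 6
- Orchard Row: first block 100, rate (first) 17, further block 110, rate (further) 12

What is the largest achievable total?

Treat each block as its own option and order by rate: Orchard Row/first 17 > North Farm/first 14 > Orchard Row/second 12 > Ridge Plot/first 11 > North Farm/second 8 > Ridge Plot/second 6.
Orchard Row first at 17: fill all 100 → 140 left.
Fill North Farm first block (40 at 14) → 100 left.
Orchard Row/second: +100 of 110 at 12; pool empty.
Total = 17×100 + 14×40 + 12×100 = 3460.

3460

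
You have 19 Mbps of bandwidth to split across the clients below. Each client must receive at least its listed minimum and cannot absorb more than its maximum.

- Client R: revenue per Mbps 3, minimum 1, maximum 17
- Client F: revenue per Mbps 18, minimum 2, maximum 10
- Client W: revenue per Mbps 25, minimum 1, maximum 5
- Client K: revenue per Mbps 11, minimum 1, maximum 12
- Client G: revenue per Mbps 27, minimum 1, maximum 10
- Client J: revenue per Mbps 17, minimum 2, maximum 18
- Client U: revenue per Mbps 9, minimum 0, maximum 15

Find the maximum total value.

429

Meeting every minimum uses 1+2+1+1+1+2+0 = 8 Mbps, leaving 11.
Rank by revenue per Mbps: Client G 27 > Client W 25 > Client F 18 > Client J 17 > Client K 11 > Client U 9 > Client R 3.
Client G takes 9 more to reach its cap of 10 → 2 left.
Client W has room for 4 more but only 2 remain, so it gets 3.
Total = 3×1 + 18×2 + 25×3 + 11×1 + 27×10 + 17×2 = 429.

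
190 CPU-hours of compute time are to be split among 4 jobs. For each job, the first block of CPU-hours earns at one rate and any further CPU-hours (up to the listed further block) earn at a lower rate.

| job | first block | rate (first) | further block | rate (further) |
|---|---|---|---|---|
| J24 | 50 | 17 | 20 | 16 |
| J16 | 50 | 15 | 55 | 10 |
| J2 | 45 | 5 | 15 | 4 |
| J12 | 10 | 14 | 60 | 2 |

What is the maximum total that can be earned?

Order all 8 blocks by rate: J24/first 17 > J24/second 16 > J16/first 15 > J12/first 14 > J16/second 10 > J2/first 5 > J2/second 4 > J12/second 2.
J24/first (17): +50 → 140 left.
J24/second (16): +20 → 120 left.
J16/first (15): +50 → 70 left.
J12 first at 14: fill all 10 → 60 left.
J16/second (10): +55 → 5 left.
J2/first: +5 of 45 at 5; pool empty.
Total = 17×50 + 16×20 + 15×50 + 14×10 + 10×55 + 5×5 = 2635.

2635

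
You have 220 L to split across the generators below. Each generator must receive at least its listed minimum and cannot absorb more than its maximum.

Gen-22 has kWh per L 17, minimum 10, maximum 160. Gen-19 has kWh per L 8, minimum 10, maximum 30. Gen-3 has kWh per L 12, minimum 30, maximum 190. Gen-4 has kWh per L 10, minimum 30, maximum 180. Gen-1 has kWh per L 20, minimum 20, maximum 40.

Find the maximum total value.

Meeting every minimum uses 10+10+30+30+20 = 100 L, leaving 120.
Highest kWh per L first: Gen-1 20 > Gen-22 17 > Gen-3 12 > Gen-4 10 > Gen-19 8.
Gen-1 takes 20 more to reach its cap of 40 → 100 left.
Gen-22 has room for 150 more but only 100 remain, so it gets 110.
Total = 17×110 + 8×10 + 12×30 + 10×30 + 20×40 = 3410.

3410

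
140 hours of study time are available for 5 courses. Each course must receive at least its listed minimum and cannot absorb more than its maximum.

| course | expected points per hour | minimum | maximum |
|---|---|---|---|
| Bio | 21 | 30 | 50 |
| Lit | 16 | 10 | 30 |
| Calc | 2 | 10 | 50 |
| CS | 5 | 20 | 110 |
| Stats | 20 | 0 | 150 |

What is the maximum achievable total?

2330

Meeting every minimum uses 30+10+10+20+0 = 70 hours, leaving 70.
Rank by expected points per hour: Bio 21 > Stats 20 > Lit 16 > CS 5 > Calc 2.
Bio: +20 to 50 (cap) — 50 left.
Stats has room for 150 more but only 50 remain, so it gets 50.
Total = 21×50 + 16×10 + 2×10 + 5×20 + 20×50 = 2330.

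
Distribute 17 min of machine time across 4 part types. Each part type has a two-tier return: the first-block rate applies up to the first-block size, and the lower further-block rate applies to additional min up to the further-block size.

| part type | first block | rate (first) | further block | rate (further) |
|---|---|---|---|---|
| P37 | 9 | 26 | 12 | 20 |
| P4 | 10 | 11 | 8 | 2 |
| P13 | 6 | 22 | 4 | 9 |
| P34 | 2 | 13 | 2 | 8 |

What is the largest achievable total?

406

Order all 8 blocks by rate: P37/tier1 26 > P13/tier1 22 > P37/tier2 20 > P34/tier1 13 > P4/tier1 11 > P13/tier2 9 > P34/tier2 8 > P4/tier2 2.
Fill P37 tier1 block (9 at 26) — 8 left.
Fill P13 tier1 block (6 at 22) — 2 left.
P37 tier2 at 20: only 2 left, fill 2.
Total = 26×9 + 22×6 + 20×2 = 406.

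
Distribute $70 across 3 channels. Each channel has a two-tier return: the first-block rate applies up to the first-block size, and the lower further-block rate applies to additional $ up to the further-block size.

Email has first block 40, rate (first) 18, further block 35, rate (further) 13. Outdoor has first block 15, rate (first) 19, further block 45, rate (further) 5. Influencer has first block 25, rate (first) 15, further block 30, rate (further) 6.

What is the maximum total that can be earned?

Treat each block as its own option and order by rate: Outdoor/tier1 19 > Email/tier1 18 > Influencer/tier1 15 > Email/tier2 13 > Influencer/tier2 6 > Outdoor/tier2 5.
Fill Outdoor tier1 block (15 at 19) ; 55 left.
Email/tier1 (18): +40 ; 15 left.
15 remain; put them into Influencer tier1 at 15.
Total = 19×15 + 18×40 + 15×15 = 1230.

1230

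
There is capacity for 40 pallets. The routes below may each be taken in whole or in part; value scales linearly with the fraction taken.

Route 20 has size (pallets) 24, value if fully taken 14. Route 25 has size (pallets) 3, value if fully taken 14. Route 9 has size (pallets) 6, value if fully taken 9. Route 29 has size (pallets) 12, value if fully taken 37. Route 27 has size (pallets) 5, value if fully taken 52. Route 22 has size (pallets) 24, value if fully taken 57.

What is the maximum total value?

Best value per unit of size first: Route 27 52/5≈10.4, Route 25 14/3≈4.67, Route 29 37/12≈3.08, Route 22 57/24≈2.38, Route 9 9/6≈1.5, Route 20 14/24≈0.583.
Route 27: take in full, 5 pallets for value 52 → 35 left.
All 3 pallets of Route 25 fit (value 14) → 32 remain.
All 12 pallets of Route 29 fit (value 37) → 20 remain.
Fill the last 20 pallets with part of Route 22: 20/24 of it earns 47.5.
Total value = 150.5.

150.5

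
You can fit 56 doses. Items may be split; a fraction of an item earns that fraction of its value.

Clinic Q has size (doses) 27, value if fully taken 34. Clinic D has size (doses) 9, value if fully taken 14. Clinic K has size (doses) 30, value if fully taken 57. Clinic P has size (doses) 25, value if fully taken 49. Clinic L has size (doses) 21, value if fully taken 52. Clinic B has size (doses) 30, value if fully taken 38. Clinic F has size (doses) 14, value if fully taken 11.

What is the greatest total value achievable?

120

Rank by value-to-size ratio: Clinic L 52/21≈2.48, Clinic P 49/25≈1.96, Clinic K 57/30≈1.9, Clinic D 14/9≈1.56, Clinic B 38/30≈1.27, Clinic Q 34/27≈1.26, Clinic F 11/14≈0.786.
Clinic L: take in full, 21 doses for value 52 ; 35 left.
Clinic P: take in full, 25 doses for value 49 ; 10 left.
Only 10 doses remain; take 10/30 of Clinic K for value 57×10/30 = 19.
Total value = 120.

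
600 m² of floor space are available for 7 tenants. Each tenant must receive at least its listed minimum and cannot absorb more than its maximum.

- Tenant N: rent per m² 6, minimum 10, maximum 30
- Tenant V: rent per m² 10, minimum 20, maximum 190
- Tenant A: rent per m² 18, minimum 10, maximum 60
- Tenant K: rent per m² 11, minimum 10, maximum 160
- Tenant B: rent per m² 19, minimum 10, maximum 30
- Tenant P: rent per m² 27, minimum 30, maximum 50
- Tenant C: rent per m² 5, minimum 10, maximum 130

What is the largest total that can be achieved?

7240

Meeting every minimum uses 10+20+10+10+10+30+10 = 100 m², leaving 500.
Order the tenants by rent per m²: Tenant P 27 > Tenant B 19 > Tenant A 18 > Tenant K 11 > Tenant V 10 > Tenant N 6 > Tenant C 5.
Tenant P takes 20 more to reach its cap of 50 ; 480 left.
Tenant B takes 20 more to reach its cap of 30 ; 460 left.
Tenant A takes 50 more to reach its cap of 60 ; 410 left.
Tenant K takes 150 more to reach its cap of 160 ; 260 left.
Tenant V takes 170 more to reach its cap of 190 ; 90 left.
Tenant N: +20 to 30 (cap) ; 70 left.
Only 70 left; Tenant C takes them to reach 80.
Total = 6×30 + 10×190 + 18×60 + 11×160 + 19×30 + 27×50 + 5×80 = 7240.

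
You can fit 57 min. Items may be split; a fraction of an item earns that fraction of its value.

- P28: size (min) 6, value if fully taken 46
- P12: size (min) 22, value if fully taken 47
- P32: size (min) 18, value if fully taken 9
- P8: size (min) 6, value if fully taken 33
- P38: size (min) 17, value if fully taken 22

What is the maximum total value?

151

Rank by value-to-size ratio: P28 46/6≈7.67, P8 33/6≈5.5, P12 47/22≈2.14, P38 22/17≈1.29, P32 9/18≈0.5.
All 6 min of P28 fit (value 46) — 51 remain.
P8: take in full, 6 min for value 33 — 45 left.
P12: take in full, 22 min for value 47 — 23 left.
All 17 min of P38 fit (value 22) — 6 remain.
Only 6 min remain; take 6/18 of P32 for value 9×6/18 = 3.
Total value = 151.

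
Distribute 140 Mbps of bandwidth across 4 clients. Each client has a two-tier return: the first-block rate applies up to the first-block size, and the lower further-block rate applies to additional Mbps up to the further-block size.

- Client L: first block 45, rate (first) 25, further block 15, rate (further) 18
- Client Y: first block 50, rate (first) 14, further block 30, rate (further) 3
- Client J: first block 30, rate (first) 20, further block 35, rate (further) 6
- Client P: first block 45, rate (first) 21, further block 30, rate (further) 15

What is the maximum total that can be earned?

Rank every tier by rate: Client L/tier1 25 > Client P/tier1 21 > Client J/tier1 20 > Client L/tier2 18 > Client P/tier2 15 > Client Y/tier1 14 > Client J/tier2 6 > Client Y/tier2 3.
Client L/tier1 (25): +45 — 95 left.
Client P tier1 at 21: fill all 45 — 50 left.
Fill Client J tier1 block (30 at 20) — 20 left.
Fill Client L tier2 block (15 at 18) — 5 left.
Client P/tier2: +5 of 30 at 15; pool empty.
Total = 25×45 + 21×45 + 20×30 + 18×15 + 15×5 = 3015.

3015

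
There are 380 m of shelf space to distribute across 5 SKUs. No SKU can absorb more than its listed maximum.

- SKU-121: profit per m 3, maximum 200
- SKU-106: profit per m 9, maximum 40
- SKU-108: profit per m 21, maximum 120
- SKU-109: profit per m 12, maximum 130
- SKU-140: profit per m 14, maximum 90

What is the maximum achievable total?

5700

Order the SKUs by profit per m: SKU-108 21 > SKU-140 14 > SKU-109 12 > SKU-106 9 > SKU-121 3.
SKU-108 takes 120 to reach its cap of 120 → 260 left.
SKU-140: +90 to 90 (cap) → 170 left.
Give SKU-109 130 to hit its cap of 130 → 40 left.
SKU-106: +40 to 40 (cap) → 0 left.
Total = 9×40 + 21×120 + 12×130 + 14×90 = 5700.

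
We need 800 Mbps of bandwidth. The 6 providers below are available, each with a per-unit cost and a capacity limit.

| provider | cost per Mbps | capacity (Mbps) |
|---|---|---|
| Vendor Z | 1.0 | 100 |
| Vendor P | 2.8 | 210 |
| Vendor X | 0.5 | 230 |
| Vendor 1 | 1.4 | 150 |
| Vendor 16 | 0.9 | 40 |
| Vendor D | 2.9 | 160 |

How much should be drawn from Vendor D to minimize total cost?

70

Cheapest first:
Vendor X at 0.5: take all 230 Mbps ; 570 still needed.
Take 40 from Vendor 16 at 0.9 ; need 530 more.
Take 100 from Vendor Z at 1.0 ; need 430 more.
Vendor 1 at 1.4: take all 150 Mbps ; 280 still needed.
Vendor P at 2.8: take all 210 Mbps ; 70 still needed.
Vendor D at 2.9: take 70 of its 160 ; requirement met.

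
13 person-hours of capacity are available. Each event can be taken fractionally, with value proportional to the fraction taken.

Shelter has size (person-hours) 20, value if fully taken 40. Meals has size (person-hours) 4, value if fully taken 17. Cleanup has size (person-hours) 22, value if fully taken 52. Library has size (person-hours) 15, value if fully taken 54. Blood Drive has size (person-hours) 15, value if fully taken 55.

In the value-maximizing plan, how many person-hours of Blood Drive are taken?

9

Best value per unit of size first: Meals 17/4≈4.25, Blood Drive 55/15≈3.67, Library 54/15≈3.6, Cleanup 52/22≈2.36, Shelter 40/20≈2.
All 4 person-hours of Meals fit (value 17) — 9 remain.
Fill the last 9 person-hours with part of Blood Drive: 9/15 of it earns 33.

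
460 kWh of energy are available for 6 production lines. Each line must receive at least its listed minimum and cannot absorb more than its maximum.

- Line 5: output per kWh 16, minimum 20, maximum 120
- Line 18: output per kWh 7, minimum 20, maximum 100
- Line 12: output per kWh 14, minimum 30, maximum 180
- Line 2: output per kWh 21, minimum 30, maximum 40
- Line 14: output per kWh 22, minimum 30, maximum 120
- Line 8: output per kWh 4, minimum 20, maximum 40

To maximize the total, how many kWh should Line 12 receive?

Meeting every minimum uses 20+20+30+30+30+20 = 150 kWh, leaving 310.
Rank by output per kWh: Line 14 22 > Line 2 21 > Line 5 16 > Line 12 14 > Line 18 7 > Line 8 4.
Line 14: +90 to 120 (cap) → 220 left.
Give Line 2 10 more to hit its cap of 40 → 210 left.
Line 5 takes 100 more to reach its cap of 120 → 110 left.
Line 12 has room for 150 more but only 110 remain, so it gets 140.

140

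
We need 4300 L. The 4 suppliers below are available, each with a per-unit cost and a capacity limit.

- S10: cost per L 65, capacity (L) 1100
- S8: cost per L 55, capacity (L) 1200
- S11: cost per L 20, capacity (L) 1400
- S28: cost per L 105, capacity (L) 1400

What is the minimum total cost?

Use suppliers in increasing cost order.
Take 1400 from S11 at 20 ; need 2900 more.
Take 1200 from S8 at 55 ; need 1700 more.
Take 1100 from S10 at 65 ; need 600 more.
Take 600 from S28 at 105 to finish.
Cost = 1400×20 + 1200×55 + 1100×65 + 600×105 = 228500.

228500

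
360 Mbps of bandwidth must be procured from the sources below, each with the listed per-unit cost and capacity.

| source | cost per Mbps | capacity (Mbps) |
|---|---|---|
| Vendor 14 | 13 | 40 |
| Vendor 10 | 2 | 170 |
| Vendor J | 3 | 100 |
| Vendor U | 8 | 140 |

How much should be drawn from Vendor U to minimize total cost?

Use sources in increasing cost order.
Vendor 10 at 2: take all 170 Mbps → 190 still needed.
Vendor J (3): use full 100 → 90 Mbps to go.
Vendor U (8): take the remaining 90 → done.
Vendor 14: unused.

90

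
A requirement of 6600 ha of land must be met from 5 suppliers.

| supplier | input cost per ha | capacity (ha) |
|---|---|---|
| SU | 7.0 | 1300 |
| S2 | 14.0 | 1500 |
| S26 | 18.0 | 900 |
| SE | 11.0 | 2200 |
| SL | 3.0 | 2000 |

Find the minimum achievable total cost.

54700

Fill from the cheapest supplier first.
Take 2000 from SL at 3.0 → need 4600 more.
SU at 7.0: take all 1300 ha → 3300 still needed.
SE at 11.0: take all 2200 ha → 1100 still needed.
S2 at 14.0: take 1100 of its 1500 → requirement met.
S26: unused.
Cost = 2000×3.0 + 1300×7.0 + 2200×11.0 + 1100×14.0 = 54700.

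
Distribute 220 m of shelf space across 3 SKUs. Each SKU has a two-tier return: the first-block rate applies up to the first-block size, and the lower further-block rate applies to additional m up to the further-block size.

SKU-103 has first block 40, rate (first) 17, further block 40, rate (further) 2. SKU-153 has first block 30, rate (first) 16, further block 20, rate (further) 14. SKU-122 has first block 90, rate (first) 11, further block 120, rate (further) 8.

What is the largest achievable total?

Treat each block as its own option and order by rate: SKU-103/tier1 17 > SKU-153/tier1 16 > SKU-153/tier2 14 > SKU-122/tier1 11 > SKU-122/tier2 8 > SKU-103/tier2 2.
SKU-103/tier1 (17): +40 — 180 left.
SKU-153/tier1 (16): +30 — 150 left.
SKU-153/tier2 (14): +20 — 130 left.
SKU-122 tier1 at 11: fill all 90 — 40 left.
40 remain; put them into SKU-122 tier2 at 8.
Total = 17×40 + 16×30 + 14×20 + 11×90 + 8×40 = 2750.

2750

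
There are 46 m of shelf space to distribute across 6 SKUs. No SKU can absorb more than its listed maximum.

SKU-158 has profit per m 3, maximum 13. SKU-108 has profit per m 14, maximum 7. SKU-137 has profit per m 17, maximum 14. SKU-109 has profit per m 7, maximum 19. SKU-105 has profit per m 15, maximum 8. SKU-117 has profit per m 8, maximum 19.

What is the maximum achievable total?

592

Highest profit per m first: SKU-137 17 > SKU-105 15 > SKU-108 14 > SKU-117 8 > SKU-109 7 > SKU-158 3.
SKU-137 takes 14 to reach its cap of 14 — 32 left.
Give SKU-105 8 to hit its cap of 8 — 24 left.
Give SKU-108 7 to hit its cap of 7 — 17 left.
SKU-117 has room for 19 but only 17 remain, so it gets 17.
Total = 14×7 + 17×14 + 15×8 + 8×17 = 592.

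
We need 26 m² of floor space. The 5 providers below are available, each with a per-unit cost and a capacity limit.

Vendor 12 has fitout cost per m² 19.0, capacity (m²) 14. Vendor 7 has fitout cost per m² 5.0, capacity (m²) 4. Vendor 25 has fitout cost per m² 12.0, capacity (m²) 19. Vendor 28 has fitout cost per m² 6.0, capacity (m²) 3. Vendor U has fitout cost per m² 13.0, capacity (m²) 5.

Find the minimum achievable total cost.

266

Use providers in increasing cost order.
Take 4 from Vendor 7 at 5.0 — need 22 more.
Vendor 28 at 6.0: take all 3 m² — 19 still needed.
Vendor 25 at 12.0: take all 19 m² — 0 still needed.
Vendor U, Vendor 12: unused.
Cost = 4×5.0 + 3×6.0 + 19×12.0 = 266.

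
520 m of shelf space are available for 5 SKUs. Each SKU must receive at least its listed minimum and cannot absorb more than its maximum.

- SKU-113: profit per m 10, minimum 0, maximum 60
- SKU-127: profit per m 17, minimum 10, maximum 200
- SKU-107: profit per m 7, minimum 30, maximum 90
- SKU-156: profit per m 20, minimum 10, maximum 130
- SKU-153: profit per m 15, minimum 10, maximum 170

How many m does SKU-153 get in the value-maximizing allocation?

160

Meeting every minimum uses 0+10+30+10+10 = 60 m, leaving 460.
Rank by profit per m: SKU-156 20 > SKU-127 17 > SKU-153 15 > SKU-113 10 > SKU-107 7.
SKU-156: +120 to 130 (cap) ; 340 left.
SKU-127: +190 to 200 (cap) ; 150 left.
SKU-153: +150 (room for 160) → 160. Pool exhausted.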